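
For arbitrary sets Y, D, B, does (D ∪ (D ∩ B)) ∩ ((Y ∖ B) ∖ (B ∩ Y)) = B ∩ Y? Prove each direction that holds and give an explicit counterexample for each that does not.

(⟹) This inclusion fails. Take Y = {1}, D = {1}, B = ∅; then 1 ∈ (D ∪ (D ∩ B)) ∩ ((Y ∖ B) ∖ (B ∩ Y)) but 1 ∉ B ∩ Y.

(⟸) This inclusion fails. Take Y = {1}, D = ∅, B = {1}; then 1 ∈ B ∩ Y but 1 ∉ (D ∪ (D ∩ B)) ∩ ((Y ∖ B) ∖ (B ∩ Y)).

(⊆) fails and (⊇) fails.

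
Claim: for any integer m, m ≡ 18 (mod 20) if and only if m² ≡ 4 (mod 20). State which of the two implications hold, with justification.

(→) Suppose m ≡ 18 (mod 20). Write m = 20j + 18. Then (20j + 18)² = 400j² + 720j + 324 = 20(20j² + 36j + 16) + 4, so m² ≡ 4 (mod 20).

(←) This fails: take m = 2. Then 2² = 4 ≡ 4 (mod 20), yet 2 ≡ 2 (mod 20), not 18.

Only the forward direction holds.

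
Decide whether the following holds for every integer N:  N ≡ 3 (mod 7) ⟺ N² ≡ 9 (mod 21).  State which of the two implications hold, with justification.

(⇒) This fails: take N = 10. Then 10 ≡ 3 (mod 7), but 10² = 100 ≡ 16 (mod 21), not 9.

(⇐) This fails: take N = 18. Then 18² = 324 ≡ 9 (mod 21), yet 18 ≡ 4 (mod 7), not 3.

Both directions fail.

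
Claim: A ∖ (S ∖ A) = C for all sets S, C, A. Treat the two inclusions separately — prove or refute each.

Neither inclusion holds.

Forward inclusion. This inclusion fails. Take S = ∅, C = ∅, A = {1}; then 1 ∈ A ∖ (S ∖ A) but 1 ∉ C.

Reverse inclusion. This inclusion fails. Take S = ∅, C = {1}, A = ∅; then 1 ∈ C but 1 ∉ A ∖ (S ∖ A).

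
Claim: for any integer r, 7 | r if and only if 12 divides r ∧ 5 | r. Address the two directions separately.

(→) This fails: take r = 7. Certainly 7 ∣ 7, but 12 ∤ 7.

(←) This fails: take r = 60. Both 12 ∣ 60 and 5 ∣ 60, yet 60 is not a multiple of 7 (since 60 = 8·7 + 4), so 7 ∤ 60.

Neither implication holds.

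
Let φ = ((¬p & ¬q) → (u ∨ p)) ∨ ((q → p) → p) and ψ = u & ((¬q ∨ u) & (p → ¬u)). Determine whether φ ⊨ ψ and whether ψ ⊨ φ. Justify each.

(→) This fails. Under p = T, q = F, u = F, the left side is true but the right side is false.

(←) Assume the antecedent. If p is true, the antecedent cannot hold. If p is false, the antecedent forces (p = F, q = F, u = T) or (p = F, q = T, u = T), and the consequent holds there. Either way the consequent holds.

Only the reverse direction holds.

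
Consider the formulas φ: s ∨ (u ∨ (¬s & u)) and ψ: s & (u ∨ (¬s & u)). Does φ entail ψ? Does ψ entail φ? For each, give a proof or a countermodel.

Only the reverse direction holds.

[⇐] Assume the antecedent. If s is true, s ∨ (u ∨ (¬s & u)) reduces to true regardless of the other variables. If s is false, the antecedent cannot hold. Either way s ∨ (u ∨ (¬s & u)) holds.

[⇒] This fails. Under s = T, u = F, the left side is true but the right side is false.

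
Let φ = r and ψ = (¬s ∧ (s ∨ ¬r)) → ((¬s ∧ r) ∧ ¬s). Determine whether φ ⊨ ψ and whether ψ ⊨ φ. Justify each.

[⇐] This fails. Under r = F, s = T, the left side is false but the right side is true.

[⇒] Assume the antecedent. If r is true, the consequent reduces to true regardless of the other variables. If r is false, the antecedent cannot hold. Either way the consequent holds.

Not equivalent: only (⇒) holds.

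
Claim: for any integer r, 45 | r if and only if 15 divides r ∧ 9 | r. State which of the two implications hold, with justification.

(⇒) If 45 ∣ r, write r = 45q. Since 45 = 3·15, r = 15·(3q), so 15 ∣ r; and since 45 = 5·9, r = 9·(5q), so 9 ∣ r.

(⇐) Suppose 15 ∣ r and 9 ∣ r. Any common multiple of 15 and 9 is a multiple of their lcm; here lcm(15, 9) = 15·9/gcd(15, 9) = 135/3 = 45, so 45 ∣ r.

Both implications hold.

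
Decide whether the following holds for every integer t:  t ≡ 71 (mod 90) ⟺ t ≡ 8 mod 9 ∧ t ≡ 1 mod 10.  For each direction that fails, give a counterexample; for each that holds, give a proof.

The biconditional holds.

(⟸) If t ≡ 8 (mod 9) and t ≡ 1 (mod 10), then by the Chinese remainder theorem t ≡ 71 (mod 90). This is exactly t ≡ 71 (mod 90).

(⟹) Suppose t ≡ 71 (mod 90); write t = 90j + 71. Since 9 ∣ 90, reducing mod 9 gives t ≡ 71 ≡ 8 (mod 9); since 10 ∣ 90, reducing mod 10 gives t ≡ 71 ≡ 1 (mod 10).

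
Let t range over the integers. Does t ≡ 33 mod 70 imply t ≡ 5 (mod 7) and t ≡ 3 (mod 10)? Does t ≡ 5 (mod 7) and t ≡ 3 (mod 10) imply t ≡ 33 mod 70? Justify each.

Both directions hold.

(→) Suppose t ≡ 33 (mod 70); write t = 70j + 33. Since 7 ∣ 70, reducing mod 7 gives t ≡ 33 ≡ 5 (mod 7); since 10 ∣ 70, reducing mod 10 gives t ≡ 33 ≡ 3 (mod 10).

(←) Conversely, if t ≡ 5 (mod 7) and t ≡ 3 (mod 10), then by the Chinese remainder theorem t ≡ 33 (mod 70). This is exactly t ≡ 33 (mod 70).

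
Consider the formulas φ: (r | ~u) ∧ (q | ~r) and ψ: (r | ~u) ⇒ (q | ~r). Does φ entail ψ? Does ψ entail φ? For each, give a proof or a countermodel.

Only the forward implication holds.

(⇒) Assume the antecedent. If q is true, (r | ~u) ⇒ (q | ~r) reduces to true regardless of the other variables. If q is false, the antecedent forces (u = F, q = F, r = F), and (r | ~u) ⇒ (q | ~r) holds there. Either way (r | ~u) ⇒ (q | ~r) holds.

(⇐) This fails. Under u = T, q = F, r = F, the left side is false but the right side is true.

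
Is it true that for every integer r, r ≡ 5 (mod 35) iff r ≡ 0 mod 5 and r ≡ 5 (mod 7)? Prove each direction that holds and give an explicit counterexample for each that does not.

(⇒) Suppose r ≡ 5 (mod 35); write r = 35j + 5. Since 5 ∣ 35, reducing mod 5 gives r ≡ 5 ≡ 0 (mod 5); since 7 ∣ 35, reducing mod 7 gives r ≡ 5 (mod 7).

(⇐) Conversely, if r ≡ 0 (mod 5) and r ≡ 5 (mod 7), then by the Chinese remainder theorem r ≡ 5 (mod 35). This is exactly r ≡ 5 (mod 35).

Both implications hold.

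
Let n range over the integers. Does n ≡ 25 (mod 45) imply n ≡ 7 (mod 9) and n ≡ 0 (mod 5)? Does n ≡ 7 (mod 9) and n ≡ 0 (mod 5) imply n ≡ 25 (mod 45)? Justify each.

(→) Suppose n ≡ 25 (mod 45); write n = 45j + 25. Since 9 ∣ 45, reducing mod 9 gives n ≡ 25 ≡ 7 (mod 9); since 5 ∣ 45, reducing mod 5 gives n ≡ 25 ≡ 0 (mod 5).

(←) Conversely, if n ≡ 7 (mod 9) and n ≡ 0 (mod 5), then by the Chinese remainder theorem n ≡ 25 (mod 45). This is exactly n ≡ 25 (mod 45).

Equivalent; both directions hold.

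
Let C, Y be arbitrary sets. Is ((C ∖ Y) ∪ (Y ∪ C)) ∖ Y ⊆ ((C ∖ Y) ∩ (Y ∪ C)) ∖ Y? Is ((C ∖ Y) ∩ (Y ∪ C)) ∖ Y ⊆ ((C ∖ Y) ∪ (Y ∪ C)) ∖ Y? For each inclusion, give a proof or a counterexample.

The two sets are equal.

(⊆) Let x ∈ ((C ∖ Y) ∪ (Y ∪ C)) ∖ Y. Then x ∈ C and x ∉ Y, from which x ∈ ((C ∖ Y) ∩ (Y ∪ C)) ∖ Y.

(⊇) Let x ∈ ((C ∖ Y) ∩ (Y ∪ C)) ∖ Y. Then x ∈ C and x ∉ Y, from which x ∈ ((C ∖ Y) ∪ (Y ∪ C)) ∖ Y.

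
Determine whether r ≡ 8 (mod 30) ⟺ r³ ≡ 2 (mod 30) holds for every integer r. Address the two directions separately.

[⇒] Suppose r ≡ 8 (mod 30). Write r = 30j + 8. Then (30j + 8)³ = 27000j³ + 21600j² + 5760j + 512 = 30(900j³ + 720j² + 192j + 17) + 2, so r³ ≡ 2 (mod 30).

[⇐] Conversely, suppose r³ ≡ 2 (mod 30). The only residue r in {0, …, 29} with r³ ≡ 2 (mod 30) is r = 8, so r ≡ 8 (mod 30).

Both directions hold.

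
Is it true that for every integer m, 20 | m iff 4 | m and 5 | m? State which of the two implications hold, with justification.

Both implications hold.

(⇒) If 20 ∣ m, write m = 20q. Since 20 = 5·4, m = 4·(5q), so 4 ∣ m; and since 20 = 4·5, m = 5·(4q), so 5 ∣ m.

(⇐) Suppose 4 ∣ m and 5 ∣ m. Any common multiple of 4 and 5 is a multiple of their lcm; here gcd(4, 5) = 1, so lcm(4, 5) = 4·5 = 20, so 20 ∣ m.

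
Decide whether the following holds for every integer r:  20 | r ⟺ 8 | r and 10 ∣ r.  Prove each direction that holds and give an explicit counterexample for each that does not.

Not equivalent: only (⇐) holds.

(⟹) This fails: take r = 20. Certainly 20 ∣ 20, but 8 ∤ 20.

(⟸) Suppose 8 ∣ r and 10 ∣ r. Any common multiple of 8 and 10 is a multiple of their lcm; here lcm(8, 10) = 8·10/gcd(8, 10) = 80/2 = 40, so 40 ∣ r. Since 20 ∣ 40, it follows that 20 ∣ r.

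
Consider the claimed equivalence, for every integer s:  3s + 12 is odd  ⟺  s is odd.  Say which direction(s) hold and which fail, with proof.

Both directions hold.

(⇒) Suppose 3s + 12 is odd. Since 3 is odd, 3s and s have the same parity, so 3s + 12 ≡ s + 12 (mod 2). As 12 is even, 3s + 12 is odd exactly when s is odd. Thus s is odd.

(⇐) Conversely, suppose s is odd; write s = 2j + 1. Then 3s + 12 = 3·(2j + 1) + 12 = 2·3j + 15, which is odd.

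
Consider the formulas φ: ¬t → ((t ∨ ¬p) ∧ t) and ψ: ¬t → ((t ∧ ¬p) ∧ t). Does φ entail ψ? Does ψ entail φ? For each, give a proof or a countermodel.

The biconditional holds.

(⟹) Assume the antecedent. If p is true, the antecedent forces (p = T, t = T), and ¬t → ((t ∧ ¬p) ∧ t) holds there. If p is false, the antecedent forces (p = F, t = T), and ¬t → ((t ∧ ¬p) ∧ t) holds there. Either way ¬t → ((t ∧ ¬p) ∧ t) holds.

(⟸) Assume the antecedent. If p is true, the antecedent forces (p = T, t = T), and ¬t → ((t ∨ ¬p) ∧ t) holds there. If p is false, the antecedent forces (p = F, t = T), and ¬t → ((t ∨ ¬p) ∧ t) holds there. Either way ¬t → ((t ∨ ¬p) ∧ t) holds.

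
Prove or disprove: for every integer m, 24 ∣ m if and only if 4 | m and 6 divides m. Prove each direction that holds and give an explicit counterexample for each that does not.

(→) If 24 ∣ m, write m = 24q. Since 24 = 6·4, m = 4·(6q), so 4 ∣ m; and since 24 = 4·6, m = 6·(4q), so 6 ∣ m.

(←) This fails: take m = 12. Both 4 ∣ 12 and 6 ∣ 12, yet 12 is not a multiple of 24 (since 12 = 0·24 + 12), so 24 ∤ 12.

Only the forward direction holds.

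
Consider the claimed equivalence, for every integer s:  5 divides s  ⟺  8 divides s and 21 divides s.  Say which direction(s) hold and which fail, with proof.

Forward direction. This fails: take s = 5. Certainly 5 ∣ 5, but 8 ∤ 5.

Converse. This fails: take s = 168. Both 8 ∣ 168 and 21 ∣ 168, yet 168 is not a multiple of 5 (since 168 = 33·5 + 3), so 5 ∤ 168.

(⇒) fails and (⇐) fails.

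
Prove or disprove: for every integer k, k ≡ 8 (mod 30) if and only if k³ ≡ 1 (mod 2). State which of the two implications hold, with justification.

[⇒] This fails: take k = 8. Then 8 ≡ 8 (mod 30), but 8³ = 512 ≡ 0 (mod 2), not 1.

[⇐] This fails: take k = 1. Then 1³ = 1 ≡ 1 (mod 2), yet 1 ≡ 1 (mod 30), not 8.

Neither direction holds.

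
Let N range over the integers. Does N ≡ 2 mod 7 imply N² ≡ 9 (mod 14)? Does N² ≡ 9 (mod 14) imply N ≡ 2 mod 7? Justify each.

[⇒] This fails: take N = 2. Then 2 ≡ 2 (mod 7), but 2² = 4 ≡ 4 (mod 14), not 9.

[⇐] This fails: take N = 3. Then 3² = 9 ≡ 9 (mod 14), yet 3 ≡ 3 (mod 7), not 2.

Neither implication holds.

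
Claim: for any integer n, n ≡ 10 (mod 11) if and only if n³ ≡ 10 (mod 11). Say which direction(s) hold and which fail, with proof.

(→) Suppose n ≡ 10 (mod 11). Write n = 11j + 10. Then (11j + 10)³ = 1331j³ + 3630j² + 3300j + 1000 = 11(121j³ + 330j² + 300j + 90) + 10, so n³ ≡ 10 (mod 11).

(←) For the converse, argue contrapositively. If n ≢ 10 (mod 11), then n is congruent to one of 0, 1, 2, 3, 4, 5, 6, 7, 8, 9 modulo 11, and these give n³ ≡ 0, 1, 8, 5, 9, 4, 7, 2, 6, 3 respectively — never 10.

Both implications hold.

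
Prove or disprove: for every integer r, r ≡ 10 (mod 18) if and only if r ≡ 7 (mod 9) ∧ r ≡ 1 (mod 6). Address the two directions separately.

(⇒) fails and (⇐) fails.

[⇒] This fails: r = 10 gives 10 ≡ 10 (mod 18) but 10 ≡ 1 (mod 9), so the conjunction on the right does not hold.

[⇐] This fails: r = 7 satisfies both congruences on the right (7 ≡ 7 mod 9 and 7 ≡ 1 mod 6) yet 7 ≡ 7 (mod 18), not 10.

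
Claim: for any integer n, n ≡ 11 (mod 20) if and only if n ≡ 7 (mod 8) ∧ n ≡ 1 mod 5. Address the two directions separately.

(⟹) This fails: n = 11 gives 11 ≡ 11 (mod 20) but 11 ≡ 3 (mod 8), so the conjunction on the right does not hold.

(⟸) Conversely, if n ≡ 7 (mod 8) and n ≡ 1 (mod 5), then by the Chinese remainder theorem n ≡ 31 (mod 40). Since 31 ≡ 11 (mod 20) and 20 ∣ 40, we get n ≡ 11 (mod 20).

Only the reverse direction holds.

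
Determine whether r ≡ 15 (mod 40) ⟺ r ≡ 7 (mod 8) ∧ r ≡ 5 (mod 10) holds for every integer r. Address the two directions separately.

(⟹) Suppose r ≡ 15 (mod 40); write r = 40j + 15. Since 8 ∣ 40, reducing mod 8 gives r ≡ 15 ≡ 7 (mod 8); since 10 ∣ 40, reducing mod 10 gives r ≡ 15 ≡ 5 (mod 10).

(⟸) Conversely, if r ≡ 7 (mod 8) and r ≡ 5 (mod 10), then by the Chinese remainder theorem r ≡ 15 (mod 40). This is exactly r ≡ 15 (mod 40).

Both implications hold.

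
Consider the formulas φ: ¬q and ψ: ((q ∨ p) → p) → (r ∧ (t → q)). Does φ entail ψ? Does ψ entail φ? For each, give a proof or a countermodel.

(⟹) This fails. Under r = F, q = F, p = F, t = F, the left side is true but the right side is false.

(⟸) This fails. Under r = F, q = T, p = F, t = F, the left side is false but the right side is true.

Both directions fail.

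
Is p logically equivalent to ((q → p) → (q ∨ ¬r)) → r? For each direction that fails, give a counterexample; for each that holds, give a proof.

(⇒) This fails. Under p = T, r = F, q = F, the left side is true but the right side is false.

(⇐) This fails. Under p = F, r = T, q = F, the left side is false but the right side is true.

(⇒) fails and (⇐) fails.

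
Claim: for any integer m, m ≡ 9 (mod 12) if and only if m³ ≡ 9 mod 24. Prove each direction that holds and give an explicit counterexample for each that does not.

(⟸) The residues r modulo 24 with r³ ≡ 9 (mod 24) are exactly {9}, and each is ≡ 9 (mod 12).

(⟹) This fails: take m = 21. Then 21 ≡ 9 (mod 12), but 21³ = 9261 ≡ 21 (mod 24), not 9.

Only the converse holds.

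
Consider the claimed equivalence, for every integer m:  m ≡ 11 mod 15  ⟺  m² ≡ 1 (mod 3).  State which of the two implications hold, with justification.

Forward direction. Suppose m ≡ 11 (mod 15). Then m² ≡ 11² = 121 (mod 15), and since 3 ∣ 15, also m² ≡ 1 (mod 3).

Converse. This fails: take m = 1. Then 1² = 1 ≡ 1 (mod 3), yet 1 ≡ 1 (mod 15), not 11.

(⇒) holds; (⇐) fails.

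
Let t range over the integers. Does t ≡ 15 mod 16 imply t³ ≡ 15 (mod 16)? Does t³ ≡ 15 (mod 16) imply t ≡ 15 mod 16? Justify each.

Both directions hold; the statement is true.

Forward direction. Suppose t ≡ 15 mod 16. Write t = 16j + 15. Then (16j + 15)³ = 4096j³ + 11520j² + 10800j + 3375 = 16(256j³ + 720j² + 675j + 210) + 15, so t³ ≡ 15 (mod 16).

Converse. Suppose t³ ≡ 15 (mod 16). The only residue r in {0, …, 15} with r³ ≡ 15 (mod 16) is r = 15, so t ≡ 15 (mod 16).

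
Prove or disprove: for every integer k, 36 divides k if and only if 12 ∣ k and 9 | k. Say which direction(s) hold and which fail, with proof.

Both directions hold; the statement is true.

[⇐] Suppose 12 ∣ k and 9 ∣ k. Any common multiple of 12 and 9 is a multiple of their lcm; here lcm(12, 9) = 12·9/gcd(12, 9) = 108/3 = 36, so 36 ∣ k.

[⇒] If 36 ∣ k, write k = 36q. Since 36 = 3·12, k = 12·(3q), so 12 ∣ k; and since 36 = 4·9, k = 9·(4q), so 9 ∣ k.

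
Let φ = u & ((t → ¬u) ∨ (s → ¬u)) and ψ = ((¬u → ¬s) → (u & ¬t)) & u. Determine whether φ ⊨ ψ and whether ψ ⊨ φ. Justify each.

(⇐) Assume the antecedent. If s is true, the antecedent forces (s = T, u = T, t = F), and u & ((t → ¬u) ∨ (s → ¬u)) holds there. If s is false, the antecedent forces (s = F, u = T, t = F), and u & ((t → ¬u) ∨ (s → ¬u)) holds there. Either way u & ((t → ¬u) ∨ (s → ¬u)) holds.

(⇒) This fails. Under s = F, u = T, t = T, the left side is true but the right side is false.

The forward direction fails; the converse holds.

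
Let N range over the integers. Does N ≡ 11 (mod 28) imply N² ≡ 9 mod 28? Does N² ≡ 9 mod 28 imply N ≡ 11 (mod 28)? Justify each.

(⟸) This fails: take N = 3. Then 3² = 9 ≡ 9 (mod 28), yet 3 ≡ 3 (mod 28), not 11.

(⟹) Suppose N ≡ 11 (mod 28). Write N = 28j + 11. Then (28j + 11)² = 784j² + 616j + 121 = 28(28j² + 22j + 4) + 9, so N² ≡ 9 (mod 28).

Only the forward implication holds.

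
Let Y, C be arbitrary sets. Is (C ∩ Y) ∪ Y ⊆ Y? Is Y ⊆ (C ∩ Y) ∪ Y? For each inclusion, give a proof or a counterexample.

Forward inclusion. Let x ∈ (C ∩ Y) ∪ Y. Then either x ∈ Y and x ∉ C; or x ∈ Y ∩ C. In each case x ∈ Y, so (C ∩ Y) ∪ Y ⊆ Y.

Reverse inclusion. Let x ∈ Y. Then either x ∈ Y and x ∉ C; or x ∈ Y ∩ C. In each case x ∈ (C ∩ Y) ∪ Y, so Y ⊆ (C ∩ Y) ∪ Y.

Both inclusions hold; the sets are equal.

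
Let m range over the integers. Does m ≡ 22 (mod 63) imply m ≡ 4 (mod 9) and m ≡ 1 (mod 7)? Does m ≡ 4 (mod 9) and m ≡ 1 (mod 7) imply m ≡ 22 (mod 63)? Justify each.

(⟹) Suppose m ≡ 22 (mod 63); write m = 63j + 22. Since 9 ∣ 63, reducing mod 9 gives m ≡ 22 ≡ 4 (mod 9); since 7 ∣ 63, reducing mod 7 gives m ≡ 22 ≡ 1 (mod 7).

(⟸) Conversely, if m ≡ 4 (mod 9) and m ≡ 1 (mod 7), then by the Chinese remainder theorem m ≡ 22 (mod 63). This is exactly m ≡ 22 (mod 63).

Both implications hold.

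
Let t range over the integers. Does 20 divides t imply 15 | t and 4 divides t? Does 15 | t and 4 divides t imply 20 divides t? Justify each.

The forward direction fails; the converse holds.

Forward direction. This fails: take t = 20. Certainly 20 ∣ 20, but 15 ∤ 20.

Converse. Suppose 15 ∣ t and 4 ∣ t. Any common multiple of 15 and 4 is a multiple of their lcm; here gcd(15, 4) = 1, so lcm(15, 4) = 15·4 = 60, so 60 ∣ t. Since 20 ∣ 60, it follows that 20 ∣ t.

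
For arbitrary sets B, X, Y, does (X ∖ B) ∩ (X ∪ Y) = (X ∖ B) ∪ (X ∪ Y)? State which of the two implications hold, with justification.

(⊆) Let x ∈ (X ∖ B) ∩ (X ∪ Y). Then either x ∈ X and x ∉ B, Y; or x ∈ X ∩ Y and x ∉ B. In each case x ∈ (X ∖ B) ∪ (X ∪ Y), so (X ∖ B) ∩ (X ∪ Y) ⊆ (X ∖ B) ∪ (X ∪ Y).

(⊇) This inclusion fails. Take B = {1}, X = {1}, Y = ∅; then 1 ∈ (X ∖ B) ∪ (X ∪ Y) but 1 ∉ (X ∖ B) ∩ (X ∪ Y).

(⊆) holds; (⊇) fails.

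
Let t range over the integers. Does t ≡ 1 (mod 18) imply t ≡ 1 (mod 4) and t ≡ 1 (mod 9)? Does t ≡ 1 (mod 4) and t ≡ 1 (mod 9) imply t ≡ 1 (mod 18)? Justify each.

Forward direction. This fails: t = 19 gives 19 ≡ 1 (mod 18) but 19 ≡ 3 (mod 4), so the conjunction on the right does not hold.

Converse. If t ≡ 1 (mod 4) and t ≡ 1 (mod 9), then by the Chinese remainder theorem t ≡ 1 (mod 36). Since 1 ≡ 1 (mod 18) and 18 ∣ 36, we get t ≡ 1 (mod 18).

(⇒) fails; (⇐) holds.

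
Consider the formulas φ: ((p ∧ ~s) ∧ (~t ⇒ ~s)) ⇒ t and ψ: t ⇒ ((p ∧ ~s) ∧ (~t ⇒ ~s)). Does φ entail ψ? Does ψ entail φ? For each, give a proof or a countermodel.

Neither implication holds.

(⇒) This fails. Under s = F, t = T, p = F, the left side is true but the right side is false.

(⇐) This fails. Under s = F, t = F, p = T, the left side is false but the right side is true.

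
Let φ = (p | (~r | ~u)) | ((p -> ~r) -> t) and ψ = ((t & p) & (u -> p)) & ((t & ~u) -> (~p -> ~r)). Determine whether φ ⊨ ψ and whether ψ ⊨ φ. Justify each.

(⟸) Assume the antecedent. If p is true, the consequent reduces to true regardless of the other variables. If p is false, the antecedent cannot hold. Either way the consequent holds.

(⟹) This fails. Under p = F, r = F, t = F, u = F, the left side is true but the right side is false.

(⇒) fails; (⇐) holds.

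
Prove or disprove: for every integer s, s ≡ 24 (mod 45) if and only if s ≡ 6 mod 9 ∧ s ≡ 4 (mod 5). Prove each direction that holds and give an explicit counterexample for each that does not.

(⇒) Suppose s ≡ 24 (mod 45); write s = 45j + 24. Since 9 ∣ 45, reducing mod 9 gives s ≡ 24 ≡ 6 (mod 9); since 5 ∣ 45, reducing mod 5 gives s ≡ 24 ≡ 4 (mod 5).

(⇐) Conversely, if s ≡ 6 (mod 9) and s ≡ 4 (mod 5), then by the Chinese remainder theorem s ≡ 24 (mod 45). This is exactly s ≡ 24 (mod 45).

Both implications hold.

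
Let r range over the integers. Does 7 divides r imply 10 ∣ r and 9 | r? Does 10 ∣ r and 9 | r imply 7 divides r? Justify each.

[⇒] This fails: take r = 7. Certainly 7 ∣ 7, but 10 ∤ 7.

[⇐] This fails: take r = 90. Both 10 ∣ 90 and 9 ∣ 90, yet 90 is not a multiple of 7 (since 90 = 12·7 + 6), so 7 ∤ 90.

Neither implication holds.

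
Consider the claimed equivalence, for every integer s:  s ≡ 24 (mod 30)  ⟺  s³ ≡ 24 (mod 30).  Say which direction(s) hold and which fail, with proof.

[⇐] Suppose s³ ≡ 24 (mod 30). The only residue r in {0, …, 29} with r³ ≡ 24 (mod 30) is r = 24, so s ≡ 24 (mod 30).

[⇒] Suppose s ≡ 24 (mod 30). Write s = 30j + 24. Then (30j + 24)³ = 27000j³ + 64800j² + 51840j + 13824 = 30(900j³ + 2160j² + 1728j + 460) + 24, so s³ ≡ 24 (mod 30).

Both directions hold; the statement is true.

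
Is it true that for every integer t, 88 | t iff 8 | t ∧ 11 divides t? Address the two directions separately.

(⟹) If 88 ∣ t, write t = 88q. Since 88 = 11·8, t = 8·(11q), so 8 ∣ t; and since 88 = 8·11, t = 11·(8q), so 11 ∣ t.

(⟸) Suppose 8 ∣ t and 11 ∣ t. Any common multiple of 8 and 11 is a multiple of their lcm; here gcd(8, 11) = 1, so lcm(8, 11) = 8·11 = 88, so 88 ∣ t.

The biconditional holds.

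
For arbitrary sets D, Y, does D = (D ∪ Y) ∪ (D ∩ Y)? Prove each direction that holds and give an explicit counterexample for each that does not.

Only the forward inclusion holds.

(⊆) Let x ∈ D. Then either x ∈ D and x ∉ Y; or x ∈ D ∩ Y. In each case x ∈ (D ∪ Y) ∪ (D ∩ Y), so D ⊆ (D ∪ Y) ∪ (D ∩ Y).

(⊇) This inclusion fails. Take D = ∅, Y = {1}; then 1 ∈ (D ∪ Y) ∪ (D ∩ Y) but 1 ∉ D.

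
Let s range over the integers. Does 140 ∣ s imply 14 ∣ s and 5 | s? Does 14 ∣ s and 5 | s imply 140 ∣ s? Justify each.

Not equivalent: only (⇒) holds.

[⇐] This fails: take s = 70. Both 14 ∣ 70 and 5 ∣ 70, yet 70 is not a multiple of 140 (since 70 = 0·140 + 70), so 140 ∤ 70.

[⇒] If 140 ∣ s, write s = 140q. Since 140 = 10·14, s = 14·(10q), so 14 ∣ s; and since 140 = 28·5, s = 5·(28q), so 5 ∣ s.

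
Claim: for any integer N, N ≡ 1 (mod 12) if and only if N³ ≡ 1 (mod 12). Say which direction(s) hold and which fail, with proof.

Both directions hold.

(→) Suppose N ≡ 1 (mod 12). Write N = 12j + 1. Then (12j + 1)³ = 1728j³ + 432j² + 36j + 1 = 12(144j³ + 36j² + 3j) + 1, so N³ ≡ 1 (mod 12).

(←) For the converse, argue contrapositively. If N ≢ 1 (mod 12), then N is congruent to one of 0, 2, 3, 4, 5, 6, 7, 8, 9, 10, 11 modulo 12, and these give N³ ≡ 0, 8, 3, 4, 5, 0, 7, 8, 9, 4, 11 respectively — never 1.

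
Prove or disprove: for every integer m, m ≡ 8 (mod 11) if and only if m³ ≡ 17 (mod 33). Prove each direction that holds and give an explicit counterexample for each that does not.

(⟸) The residues r modulo 33 with r³ ≡ 17 (mod 33) are exactly {8}, and each is ≡ 8 (mod 11).

(⟹) This fails: take m = 19. Then 19 ≡ 8 (mod 11), but 19³ = 6859 ≡ 28 (mod 33), not 17.

Only the converse holds.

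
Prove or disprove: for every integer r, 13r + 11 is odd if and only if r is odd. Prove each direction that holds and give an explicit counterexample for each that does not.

Both directions fail.

(⇒) This fails: r = 6 gives 13r + 11 = 89, which is odd, but 6 is even, not odd.

(⇐) This also fails: r = 3 is odd, but 13r + 11 = 50 is even, not odd.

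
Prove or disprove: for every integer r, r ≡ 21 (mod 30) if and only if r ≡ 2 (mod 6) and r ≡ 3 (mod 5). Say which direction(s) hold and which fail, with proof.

Forward direction. This fails: r = 21 gives 21 ≡ 21 (mod 30) but 21 ≡ 3 (mod 6), so the conjunction on the right does not hold.

Converse. This fails: r = 8 satisfies both congruences on the right (8 ≡ 2 mod 6 and 8 ≡ 3 mod 5) yet 8 ≡ 8 (mod 30), not 21.

Neither implication holds.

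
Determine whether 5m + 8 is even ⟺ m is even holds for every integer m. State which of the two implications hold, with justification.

Converse. Suppose m is even; write m = 2j. Then 5m + 8 = 5·(2j) + 8 = 2·5j + 8, which is even.

Forward direction. Suppose 5m + 8 is even. Since 5 is odd, 5m and m have the same parity, so 5m + 8 ≡ m + 8 (mod 2). As 8 is even, 5m + 8 is even exactly when m is even. Thus m is even.

Both directions hold.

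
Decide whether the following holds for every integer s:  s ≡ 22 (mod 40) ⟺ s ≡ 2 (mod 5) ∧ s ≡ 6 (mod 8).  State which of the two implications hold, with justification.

Both directions hold; the statement is true.

(→) Suppose s ≡ 22 (mod 40); write s = 40j + 22. Since 5 ∣ 40, reducing mod 5 gives s ≡ 22 ≡ 2 (mod 5); since 8 ∣ 40, reducing mod 8 gives s ≡ 22 ≡ 6 (mod 8).

(←) Conversely, if s ≡ 2 (mod 5) and s ≡ 6 (mod 8), then by the Chinese remainder theorem s ≡ 22 (mod 40). This is exactly s ≡ 22 (mod 40).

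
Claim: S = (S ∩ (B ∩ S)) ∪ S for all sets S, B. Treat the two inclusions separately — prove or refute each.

(⟹) Let x ∈ S. Then either x ∈ S and x ∉ B; or x ∈ S ∩ B. In each case x ∈ (S ∩ (B ∩ S)) ∪ S, so S ⊆ (S ∩ (B ∩ S)) ∪ S.

(⟸) Let x ∈ (S ∩ (B ∩ S)) ∪ S. Then either x ∈ S and x ∉ B; or x ∈ S ∩ B. In each case x ∈ S, so (S ∩ (B ∩ S)) ∪ S ⊆ S.

Both inclusions hold; the sets are equal.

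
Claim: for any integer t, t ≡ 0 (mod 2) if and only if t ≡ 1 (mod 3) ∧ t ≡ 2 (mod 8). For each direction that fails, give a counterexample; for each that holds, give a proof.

Only the converse holds.

(⟸) If t ≡ 1 (mod 3) and t ≡ 2 (mod 8), then by the Chinese remainder theorem t ≡ 10 (mod 24). Since 10 ≡ 0 (mod 2) and 2 ∣ 24, we get t ≡ 0 (mod 2).

(⟹) This fails: t = 0 gives 0 ≡ 0 (mod 2) but 0 ≡ 0 (mod 3), so the conjunction on the right does not hold.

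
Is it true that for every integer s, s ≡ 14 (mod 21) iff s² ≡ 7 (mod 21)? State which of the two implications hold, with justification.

Only the forward implication holds.

(⟸) This fails: take s = 7. Then 7² = 49 ≡ 7 (mod 21), yet 7 ≡ 7 (mod 21), not 14.

(⟹) Suppose s ≡ 14 (mod 21). Write s = 21j + 14. Then (21j + 14)² = 441j² + 588j + 196 = 21(21j² + 28j + 9) + 7, so s² ≡ 7 (mod 21).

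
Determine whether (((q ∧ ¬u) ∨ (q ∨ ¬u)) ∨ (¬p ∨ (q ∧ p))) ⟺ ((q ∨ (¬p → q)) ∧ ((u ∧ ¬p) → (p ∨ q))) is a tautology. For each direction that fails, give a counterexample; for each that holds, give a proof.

Both directions fail.

[⇒] This fails. Under q = F, p = F, u = F, the left side is true but the right side is false.

[⇐] This fails. Under q = F, p = T, u = T, the left side is false but the right side is true.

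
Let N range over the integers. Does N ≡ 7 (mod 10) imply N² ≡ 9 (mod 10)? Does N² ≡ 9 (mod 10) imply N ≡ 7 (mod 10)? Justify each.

Only the forward direction holds.

(⟹) Suppose N ≡ 7 (mod 10). Write N = 10j + 7. Then (10j + 7)² = 100j² + 140j + 49 = 10(10j² + 14j + 4) + 9, so N² ≡ 9 (mod 10).

(⟸) This fails: take N = 3. Then 3² = 9 ≡ 9 (mod 10), yet 3 ≡ 3 (mod 10), not 7.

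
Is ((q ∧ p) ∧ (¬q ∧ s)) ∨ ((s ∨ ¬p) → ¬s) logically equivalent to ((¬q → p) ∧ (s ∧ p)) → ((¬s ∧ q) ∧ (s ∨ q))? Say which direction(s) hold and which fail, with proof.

Converse. This fails. Under s = T, p = F, q = F, the left side is false but the right side is true.

Forward direction. Assume the antecedent. If s is true, the antecedent cannot hold. If s is false, the consequent reduces to true regardless of the other variables. Either way the consequent holds.

The forward direction holds; the converse fails.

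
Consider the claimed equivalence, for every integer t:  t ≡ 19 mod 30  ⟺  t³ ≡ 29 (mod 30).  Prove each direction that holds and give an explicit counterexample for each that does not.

(⇒) fails and (⇐) fails.

(⟹) This fails: take t = 19. Then 19 ≡ 19 (mod 30), but 19³ = 6859 ≡ 19 (mod 30), not 29.

(⟸) This fails: take t = 29. Then 29³ = 24389 ≡ 29 (mod 30), yet 29 ≡ 29 (mod 30), not 19.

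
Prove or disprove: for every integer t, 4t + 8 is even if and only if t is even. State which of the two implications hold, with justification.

Forward direction. This fails: take t = 7. Then 4t + 8 = 36, which is even, yet t = 7 is odd, not even.

Converse. Suppose t is even. Since 4 is even, 4t is even for every t, so 4t + 8 has the same parity as 8, which is even. Hence 4t + 8 is even.

Not equivalent: only (⇐) holds.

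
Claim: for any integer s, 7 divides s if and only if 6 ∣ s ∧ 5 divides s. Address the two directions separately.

Forward direction. This fails: take s = 7. Certainly 7 ∣ 7, but 6 ∤ 7.

Converse. This fails: take s = 30. Both 6 ∣ 30 and 5 ∣ 30, yet 30 is not a multiple of 7 (since 30 = 4·7 + 2), so 7 ∤ 30.

Both directions fail.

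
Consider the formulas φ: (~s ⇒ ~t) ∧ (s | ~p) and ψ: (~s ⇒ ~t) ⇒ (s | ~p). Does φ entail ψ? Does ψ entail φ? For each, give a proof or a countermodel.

(→) Assume the antecedent. If s is true, (~s ⇒ ~t) ⇒ (s | ~p) reduces to true regardless of the other variables. If s is false, the antecedent forces (t = F, s = F, p = F), and (~s ⇒ ~t) ⇒ (s | ~p) holds there. Either way (~s ⇒ ~t) ⇒ (s | ~p) holds.

(←) This fails. Under t = T, s = F, p = F, the left side is false but the right side is true.

Not equivalent: only (⇒) holds.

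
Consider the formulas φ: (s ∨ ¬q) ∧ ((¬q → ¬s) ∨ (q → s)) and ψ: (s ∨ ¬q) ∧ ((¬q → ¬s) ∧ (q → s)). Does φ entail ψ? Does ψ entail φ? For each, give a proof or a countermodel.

(→) This fails. Under q = F, s = T, the left side is true but the right side is false.

(←) Assume the antecedent. If q is true, the antecedent forces (q = T, s = T), and the consequent holds there. If q is false, the consequent reduces to true regardless of the other variables. Either way the consequent holds.

Only the reverse direction holds.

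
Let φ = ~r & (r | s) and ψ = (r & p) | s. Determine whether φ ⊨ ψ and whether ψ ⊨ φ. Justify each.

Only the forward implication holds.

(⇒) Assume the antecedent. If p is true, the antecedent forces (p = T, s = T, r = F), and (r & p) | s holds there. If p is false, the antecedent forces (p = F, s = T, r = F), and (r & p) | s holds there. Either way (r & p) | s holds.

(⇐) This fails. Under p = T, s = F, r = T, the left side is false but the right side is true.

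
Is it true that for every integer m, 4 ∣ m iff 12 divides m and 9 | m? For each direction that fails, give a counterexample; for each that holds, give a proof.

Only the reverse direction holds.

(⇒) This fails: take m = 4. Certainly 4 ∣ 4, but 12 ∤ 4.

(⇐) Suppose 12 ∣ m and 9 ∣ m. Any common multiple of 12 and 9 is a multiple of their lcm; here lcm(12, 9) = 12·9/gcd(12, 9) = 108/3 = 36, so 36 ∣ m. Since 4 ∣ 36, it follows that 4 ∣ m.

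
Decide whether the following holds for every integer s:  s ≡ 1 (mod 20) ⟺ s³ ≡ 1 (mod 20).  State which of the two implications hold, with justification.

[⇒] Suppose s ≡ 1 (mod 20). Write s = 20j + 1. Then (20j + 1)³ = 8000j³ + 1200j² + 60j + 1 = 20(400j³ + 60j² + 3j) + 1, so s³ ≡ 1 (mod 20).

[⇐] Conversely, suppose s³ ≡ 1 (mod 20). The only residue r in {0, …, 19} with r³ ≡ 1 (mod 20) is r = 1, so s ≡ 1 (mod 20).

Both implications hold.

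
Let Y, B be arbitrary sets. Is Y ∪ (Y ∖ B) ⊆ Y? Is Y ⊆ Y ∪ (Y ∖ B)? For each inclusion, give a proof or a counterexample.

Forward inclusion. Let x ∈ Y ∪ (Y ∖ B). Then either x ∈ Y and x ∉ B; or x ∈ Y ∩ B. In each case x ∈ Y, so Y ∪ (Y ∖ B) ⊆ Y.

Reverse inclusion. Let x ∈ Y. Then either x ∈ Y and x ∉ B; or x ∈ Y ∩ B. In each case x ∈ Y ∪ (Y ∖ B), so Y ⊆ Y ∪ (Y ∖ B).

Both inclusions hold; the sets are equal.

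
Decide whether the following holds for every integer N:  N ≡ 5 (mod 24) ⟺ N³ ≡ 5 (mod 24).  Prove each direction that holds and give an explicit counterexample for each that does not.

Both directions hold; the statement is true.

(⟹) Suppose N ≡ 5 (mod 24). Write N = 24j + 5. Then (24j + 5)³ = 13824j³ + 8640j² + 1800j + 125 = 24(576j³ + 360j² + 75j + 5) + 5, so N³ ≡ 5 (mod 24).

(⟸) Conversely, suppose N³ ≡ 5 (mod 24). The only residue r in {0, …, 23} with r³ ≡ 5 (mod 24) is r = 5, so N ≡ 5 (mod 24).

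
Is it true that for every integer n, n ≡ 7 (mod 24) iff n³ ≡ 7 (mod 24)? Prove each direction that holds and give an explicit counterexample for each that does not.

(⟹) Suppose n ≡ 7 (mod 24). Write n = 24j + 7. Then (24j + 7)³ = 13824j³ + 12096j² + 3528j + 343 = 24(576j³ + 504j² + 147j + 14) + 7, so n³ ≡ 7 (mod 24).

(⟸) Conversely, suppose n³ ≡ 7 (mod 24). The only residue r in {0, …, 23} with r³ ≡ 7 (mod 24) is r = 7, so n ≡ 7 (mod 24).

The biconditional holds.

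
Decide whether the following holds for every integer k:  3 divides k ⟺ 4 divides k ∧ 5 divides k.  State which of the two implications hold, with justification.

(⟹) This fails: take k = 3. Certainly 3 ∣ 3, but 4 ∤ 3.

(⟸) This fails: take k = 20. Both 4 ∣ 20 and 5 ∣ 20, yet 20 is not a multiple of 3 (since 20 = 6·3 + 2), so 3 ∤ 20.

Neither implication holds.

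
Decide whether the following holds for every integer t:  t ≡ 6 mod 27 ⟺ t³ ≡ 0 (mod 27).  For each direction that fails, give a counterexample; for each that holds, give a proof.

Not equivalent: only (⇒) holds.

[⇒] Suppose t ≡ 6 mod 27. Write t = 27j + 6. Then (27j + 6)³ = 19683j³ + 13122j² + 2916j + 216 = 27(729j³ + 486j² + 108j + 8) + 0, so t³ ≡ 0 (mod 27).

[⇐] This fails: take t = 0. Then 0³ = 0 ≡ 0 (mod 27), yet 0 ≡ 0 (mod 27), not 6.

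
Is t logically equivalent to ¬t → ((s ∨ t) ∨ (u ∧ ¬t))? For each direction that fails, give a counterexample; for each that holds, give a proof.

(⇒) holds; (⇐) fails.

(⟹) Assume the antecedent. If t is true, ¬t → ((s ∨ t) ∨ (u ∧ ¬t)) reduces to true regardless of the other variables. If t is false, the antecedent cannot hold. Either way ¬t → ((s ∨ t) ∨ (u ∧ ¬t)) holds.

(⟸) This fails. Under t = F, s = T, u = F, the left side is false but the right side is true.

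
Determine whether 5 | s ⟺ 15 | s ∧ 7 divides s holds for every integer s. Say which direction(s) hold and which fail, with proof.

(←) Suppose 15 ∣ s and 7 ∣ s. Any common multiple of 15 and 7 is a multiple of their lcm; here gcd(15, 7) = 1, so lcm(15, 7) = 15·7 = 105, so 105 ∣ s. Since 5 ∣ 105, it follows that 5 ∣ s.

(→) This fails: take s = 5. Certainly 5 ∣ 5, but 15 ∤ 5.

Not equivalent: only (⇐) holds.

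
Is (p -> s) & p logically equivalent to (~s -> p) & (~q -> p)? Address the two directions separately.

Only the forward direction holds.

[⇐] This fails. Under s = F, p = T, q = F, the left side is false but the right side is true.

[⇒] Assume the antecedent. If s is true, the antecedent forces (s = T, p = T, q = F) or (s = T, p = T, q = T), and (~s -> p) & (~q -> p) holds there. If s is false, the antecedent cannot hold. Either way (~s -> p) & (~q -> p) holds.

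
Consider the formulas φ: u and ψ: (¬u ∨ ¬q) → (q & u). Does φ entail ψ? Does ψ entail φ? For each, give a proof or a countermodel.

Only the reverse direction holds.

(←) Assume the antecedent. If q is true, the antecedent forces (q = T, u = T), and u holds there. If q is false, the antecedent cannot hold. Either way u holds.

(→) This fails. Under q = F, u = T, the left side is true but the right side is false.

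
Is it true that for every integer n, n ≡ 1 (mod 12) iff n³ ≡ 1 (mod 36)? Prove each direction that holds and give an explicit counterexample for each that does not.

(→) Suppose n ≡ 1 (mod 12). Working modulo 36, n ∈ {1, 13, 25}; for each such r, r³ ≡ 1 (mod 36).

(←) Conversely, the residues r modulo 36 with r³ ≡ 1 (mod 36) are exactly {1, 13, 25}, and each is ≡ 1 (mod 12).

Equivalent; both directions hold.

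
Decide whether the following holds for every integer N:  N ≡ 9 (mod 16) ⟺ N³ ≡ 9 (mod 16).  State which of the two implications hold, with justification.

Converse. Suppose N³ ≡ 9 (mod 16). The only residue r in {0, …, 15} with r³ ≡ 9 (mod 16) is r = 9, so N ≡ 9 (mod 16).

Forward direction. Suppose N ≡ 9 (mod 16). Write N = 16j + 9. Then (16j + 9)³ = 4096j³ + 6912j² + 3888j + 729 = 16(256j³ + 432j² + 243j + 45) + 9, so N³ ≡ 9 (mod 16).

Equivalent; both directions hold.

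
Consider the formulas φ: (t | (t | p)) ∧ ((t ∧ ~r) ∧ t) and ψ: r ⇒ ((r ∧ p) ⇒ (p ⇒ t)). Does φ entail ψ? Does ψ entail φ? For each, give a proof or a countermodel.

(⟹) Assume the antecedent. If p is true, the antecedent forces (p = T, r = F, t = T), and r ⇒ ((r ∧ p) ⇒ (p ⇒ t)) holds there. If p is false, r ⇒ ((r ∧ p) ⇒ (p ⇒ t)) reduces to true regardless of the other variables. Either way r ⇒ ((r ∧ p) ⇒ (p ⇒ t)) holds.

(⟸) This fails. Under p = F, r = F, t = F, the left side is false but the right side is true.

The forward direction holds; the converse fails.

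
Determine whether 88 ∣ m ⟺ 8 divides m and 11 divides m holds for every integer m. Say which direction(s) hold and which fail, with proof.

(⇐) Suppose 8 ∣ m and 11 ∣ m. Any common multiple of 8 and 11 is a multiple of their lcm; here gcd(8, 11) = 1, so lcm(8, 11) = 8·11 = 88, so 88 ∣ m.

(⇒) If 88 ∣ m, write m = 88q. Since 88 = 11·8, m = 8·(11q), so 8 ∣ m; and since 88 = 8·11, m = 11·(8q), so 11 ∣ m.

Both directions hold.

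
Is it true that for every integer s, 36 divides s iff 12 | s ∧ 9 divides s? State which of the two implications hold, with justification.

Both implications hold.

(→) If 36 ∣ s, write s = 36q. Since 36 = 3·12, s = 12·(3q), so 12 ∣ s; and since 36 = 4·9, s = 9·(4q), so 9 ∣ s.

(←) Suppose 12 ∣ s and 9 ∣ s. Any common multiple of 12 and 9 is a multiple of their lcm; here lcm(12, 9) = 12·9/gcd(12, 9) = 108/3 = 36, so 36 ∣ s.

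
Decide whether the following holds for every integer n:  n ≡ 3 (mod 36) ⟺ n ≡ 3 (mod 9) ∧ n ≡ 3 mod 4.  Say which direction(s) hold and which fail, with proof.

Both directions hold.

(→) Suppose n ≡ 3 (mod 36); write n = 36j + 3. Since 9 ∣ 36, reducing mod 9 gives n ≡ 3 (mod 9); since 4 ∣ 36, reducing mod 4 gives n ≡ 3 (mod 4).

(←) Conversely, if n ≡ 3 (mod 9) and n ≡ 3 (mod 4), then by the Chinese remainder theorem n ≡ 3 (mod 36). This is exactly n ≡ 3 (mod 36).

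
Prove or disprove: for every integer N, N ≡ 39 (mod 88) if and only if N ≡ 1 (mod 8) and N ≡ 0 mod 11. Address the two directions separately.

Both directions fail.

Forward direction. This fails: N = 39 gives 39 ≡ 39 (mod 88) but 39 ≡ 7 (mod 8), so the conjunction on the right does not hold.

Converse. This fails: N = 33 satisfies both congruences on the right (33 ≡ 1 mod 8 and 33 ≡ 0 mod 11) yet 33 ≡ 33 (mod 88), not 39.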